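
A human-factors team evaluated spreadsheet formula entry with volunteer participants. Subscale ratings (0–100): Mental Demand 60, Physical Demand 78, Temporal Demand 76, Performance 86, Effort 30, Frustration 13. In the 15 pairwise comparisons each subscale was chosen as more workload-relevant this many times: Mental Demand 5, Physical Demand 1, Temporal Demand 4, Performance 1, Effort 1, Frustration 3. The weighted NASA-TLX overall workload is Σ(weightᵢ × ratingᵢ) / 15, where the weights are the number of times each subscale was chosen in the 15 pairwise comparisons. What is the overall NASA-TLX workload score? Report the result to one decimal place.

55.8

The tallies are the weights (they sum to 15).
Weighted sum = 5·60 + 1·78 + 4·76 + 1·86 + 1·30 + 3·13
            = 300 + 78 + 304 + 86 + 30 + 39 = 837.
Overall workload = 837 / 15 = 55.8000 ≈ 55.8.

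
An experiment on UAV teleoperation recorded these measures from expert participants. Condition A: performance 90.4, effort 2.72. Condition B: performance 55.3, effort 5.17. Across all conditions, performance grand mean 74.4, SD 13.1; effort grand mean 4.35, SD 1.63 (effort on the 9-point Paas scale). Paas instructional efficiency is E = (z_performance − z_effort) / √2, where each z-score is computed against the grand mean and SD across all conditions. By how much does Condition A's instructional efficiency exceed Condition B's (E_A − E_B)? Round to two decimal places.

Condition A: z_P = (90.4 − 74.4)/13.1 = 1.2214; z_E = (2.72 − 4.35)/1.63 = -1.0000; E_A = (1.2214 − (-1.0000))/√2 = 1.5708.
Condition B: z_P = (55.3 − 74.4)/13.1 = -1.4580; z_E = (5.17 − 4.35)/1.63 = 0.5031; E_B = (-1.4580 − 0.5031)/√2 = -1.3867.
E_A − E_B = 1.5708 − (-1.3867) = 2.9575 ≈ 2.96.

2.96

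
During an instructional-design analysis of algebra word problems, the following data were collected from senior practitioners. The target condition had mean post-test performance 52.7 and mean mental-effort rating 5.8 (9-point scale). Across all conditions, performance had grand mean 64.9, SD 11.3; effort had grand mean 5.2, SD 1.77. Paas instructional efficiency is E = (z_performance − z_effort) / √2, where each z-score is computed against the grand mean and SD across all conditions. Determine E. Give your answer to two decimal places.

z_performance = (52.7 − 64.9) / 11.3 = -12.2000 / 11.3 = -1.0796.
z_effort = (5.8 − 5.2) / 1.77 = 0.6000 / 1.77 = 0.3390.
z_P − z_E = -1.0796 − 0.3390 = -1.4186.
E = -1.4186 / √2 = -1.4186 / 1.41421 = -1.0031 ≈ -1.00.

-1.00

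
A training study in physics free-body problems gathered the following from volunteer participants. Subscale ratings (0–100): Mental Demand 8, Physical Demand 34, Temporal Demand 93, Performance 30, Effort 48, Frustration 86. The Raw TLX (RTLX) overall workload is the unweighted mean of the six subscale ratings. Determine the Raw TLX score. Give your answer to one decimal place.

49.8

Sum of ratings = 8 + 34 + 93 + 30 + 48 + 86 = 299.
RTLX = 299 / 6 = 49.8333 ≈ 49.8.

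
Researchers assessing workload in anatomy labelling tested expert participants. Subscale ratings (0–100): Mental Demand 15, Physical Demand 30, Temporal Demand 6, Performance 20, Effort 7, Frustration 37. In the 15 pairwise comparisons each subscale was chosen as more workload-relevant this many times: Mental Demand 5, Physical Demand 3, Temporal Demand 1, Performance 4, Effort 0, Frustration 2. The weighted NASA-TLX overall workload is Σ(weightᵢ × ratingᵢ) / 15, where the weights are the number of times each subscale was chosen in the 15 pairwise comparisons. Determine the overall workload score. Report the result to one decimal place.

21.7

The tallies are the weights (they sum to 15).
Weighted sum = 5·15 + 3·30 + 1·6 + 4·20 + 0·7 + 2·37
            = 75 + 90 + 6 + 80 + 0 + 74 = 325.
Overall workload = 325 / 15 = 21.6667 ≈ 21.7.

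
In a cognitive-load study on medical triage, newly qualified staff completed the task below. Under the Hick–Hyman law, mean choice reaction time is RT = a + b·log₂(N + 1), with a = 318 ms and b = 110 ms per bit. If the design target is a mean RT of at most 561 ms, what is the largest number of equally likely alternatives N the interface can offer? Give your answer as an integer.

3

Set 318 + 110·log₂(N + 1) ≤ 561.
log₂(N + 1) ≤ (561 − 318) / 110 = 2.2091.
N + 1 ≤ 2^2.2091 = 4.6239.
N ≤ 3.6239, so the largest integer N is 3.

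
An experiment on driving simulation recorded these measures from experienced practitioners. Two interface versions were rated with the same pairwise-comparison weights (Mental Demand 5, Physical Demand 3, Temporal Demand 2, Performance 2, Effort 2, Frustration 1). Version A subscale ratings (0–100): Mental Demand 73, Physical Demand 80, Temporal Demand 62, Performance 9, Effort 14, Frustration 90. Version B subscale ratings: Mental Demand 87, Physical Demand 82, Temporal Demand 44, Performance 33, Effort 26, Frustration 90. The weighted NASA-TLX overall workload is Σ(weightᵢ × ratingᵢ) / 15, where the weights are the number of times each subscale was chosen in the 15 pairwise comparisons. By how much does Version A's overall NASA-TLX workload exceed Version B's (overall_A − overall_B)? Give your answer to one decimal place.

-7.5

Version A weighted sum = 5·73 + 3·80 + 2·62 + 2·9 + 2·14 + 1·90 = 365 + 240 + 124 + 18 + 28 + 90 = 865; overall_A = 865/15 = 57.6667.
Version B weighted sum = 5·87 + 3·82 + 2·44 + 2·33 + 2·26 + 1·90 = 435 + 246 + 88 + 66 + 52 + 90 = 977; overall_B = 977/15 = 65.1333.
Difference = 57.6667 − 65.1333 = -7.4666 ≈ -7.5.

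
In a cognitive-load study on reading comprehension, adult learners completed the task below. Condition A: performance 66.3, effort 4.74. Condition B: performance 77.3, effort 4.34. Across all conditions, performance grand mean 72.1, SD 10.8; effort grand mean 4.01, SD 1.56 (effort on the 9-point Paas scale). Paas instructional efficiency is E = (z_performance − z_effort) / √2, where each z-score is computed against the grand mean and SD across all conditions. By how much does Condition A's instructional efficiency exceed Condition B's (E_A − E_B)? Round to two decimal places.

-0.90

Condition A: z_P = (66.3 − 72.1)/10.8 = -0.5370; z_E = (4.74 − 4.01)/1.56 = 0.4679; E_A = (-0.5370 − 0.4679)/√2 = -0.7106.
Condition B: z_P = (77.3 − 72.1)/10.8 = 0.4815; z_E = (4.34 − 4.01)/1.56 = 0.2115; E_B = (0.4815 − 0.2115)/√2 = 0.1909.
E_A − E_B = -0.7106 − 0.1909 = -0.9015 ≈ -0.90.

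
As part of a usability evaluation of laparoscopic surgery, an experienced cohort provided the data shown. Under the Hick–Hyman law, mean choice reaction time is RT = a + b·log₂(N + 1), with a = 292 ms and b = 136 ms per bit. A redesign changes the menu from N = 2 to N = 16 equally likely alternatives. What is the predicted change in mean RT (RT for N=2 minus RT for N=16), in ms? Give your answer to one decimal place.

RT(2) = 292 + 136·log₂(3) = 292 + 136·1.5850 = 507.5600 ms.
RT(16) = 292 + 136·log₂(17) = 292 + 136·4.0875 = 847.9000 ms.
Difference = 507.5600 − 847.9000 = -340.3400 ≈ -340.3 ms.

-340.3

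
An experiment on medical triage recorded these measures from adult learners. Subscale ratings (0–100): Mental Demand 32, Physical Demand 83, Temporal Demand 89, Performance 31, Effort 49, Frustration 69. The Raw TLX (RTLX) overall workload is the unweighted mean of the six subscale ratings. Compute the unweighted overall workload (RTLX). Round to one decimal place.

58.8

Sum of ratings = 32 + 83 + 89 + 31 + 49 + 69 = 353.
RTLX = 353 / 6 = 58.8333 ≈ 58.8.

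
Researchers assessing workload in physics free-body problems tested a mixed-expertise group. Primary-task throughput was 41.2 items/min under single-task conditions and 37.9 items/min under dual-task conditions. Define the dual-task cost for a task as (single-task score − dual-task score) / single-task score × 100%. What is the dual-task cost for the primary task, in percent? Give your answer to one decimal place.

8.0

Cost = (41.2 − 37.9) / 41.2 × 100%
     = 3.3000 / 41.2 × 100% = 8.0097%.
≈ 8.0%.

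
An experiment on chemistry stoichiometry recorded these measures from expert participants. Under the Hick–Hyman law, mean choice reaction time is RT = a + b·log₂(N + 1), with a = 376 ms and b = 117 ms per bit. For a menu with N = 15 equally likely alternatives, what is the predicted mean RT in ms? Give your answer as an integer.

844

log₂(15 + 1) = log₂(16) = 4.0000.
RT = 376 + 117 × 4.0000 = 376 + 468.0000 = 844.0000 ms.
≈ 844 ms.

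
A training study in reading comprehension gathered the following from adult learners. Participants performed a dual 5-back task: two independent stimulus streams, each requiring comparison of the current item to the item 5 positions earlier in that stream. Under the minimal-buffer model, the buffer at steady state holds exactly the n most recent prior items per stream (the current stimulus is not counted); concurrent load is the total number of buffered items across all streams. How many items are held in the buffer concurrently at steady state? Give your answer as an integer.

10

Each stream's buffer holds its 5 most recent prior items.
Two independent streams: 2 × 5 = 10 buffered items at steady state.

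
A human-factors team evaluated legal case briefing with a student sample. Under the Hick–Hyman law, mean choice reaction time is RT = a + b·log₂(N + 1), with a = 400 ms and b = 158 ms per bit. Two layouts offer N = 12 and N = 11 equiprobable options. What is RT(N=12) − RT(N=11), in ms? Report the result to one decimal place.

18.2

RT(12) = 400 + 158·log₂(13) = 400 + 158·3.7004 = 984.6632 ms.
RT(11) = 400 + 158·log₂(12) = 400 + 158·3.5850 = 966.4300 ms.
Difference = 984.6632 − 966.4300 = 18.2332 ≈ 18.2 ms.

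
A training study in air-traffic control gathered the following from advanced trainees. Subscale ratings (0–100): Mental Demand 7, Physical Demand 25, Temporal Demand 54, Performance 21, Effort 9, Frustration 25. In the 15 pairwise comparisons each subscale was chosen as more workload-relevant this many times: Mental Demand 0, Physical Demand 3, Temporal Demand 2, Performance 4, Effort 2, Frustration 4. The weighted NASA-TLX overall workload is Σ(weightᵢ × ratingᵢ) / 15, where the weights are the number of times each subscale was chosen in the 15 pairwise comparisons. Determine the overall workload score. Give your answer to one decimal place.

25.7

The tallies are the weights (they sum to 15).
Weighted sum = 0·7 + 3·25 + 2·54 + 4·21 + 2·9 + 4·25
            = 0 + 75 + 108 + 84 + 18 + 100 = 385.
Overall workload = 385 / 15 = 25.6667 ≈ 25.7.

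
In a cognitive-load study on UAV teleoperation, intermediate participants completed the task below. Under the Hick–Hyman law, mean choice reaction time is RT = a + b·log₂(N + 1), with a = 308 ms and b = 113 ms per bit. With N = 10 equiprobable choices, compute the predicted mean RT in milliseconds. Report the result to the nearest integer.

log₂(10 + 1) = log₂(11) = 3.4594.
RT = 308 + 113 × 3.4594 = 308 + 390.9122 = 698.9122 ms.
≈ 699 ms.

699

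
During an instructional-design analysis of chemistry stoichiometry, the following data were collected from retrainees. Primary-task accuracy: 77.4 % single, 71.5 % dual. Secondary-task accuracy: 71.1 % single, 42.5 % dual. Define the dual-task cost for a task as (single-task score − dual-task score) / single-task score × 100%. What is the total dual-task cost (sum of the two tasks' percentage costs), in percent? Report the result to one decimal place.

47.8

Primary cost = (77.4 − 71.5) / 77.4 × 100% = 7.6227%.
Secondary cost = (71.1 − 42.5) / 71.1 × 100% = 40.2250%.
Total = 7.6227% + 40.2250% = 47.8477% ≈ 47.8%.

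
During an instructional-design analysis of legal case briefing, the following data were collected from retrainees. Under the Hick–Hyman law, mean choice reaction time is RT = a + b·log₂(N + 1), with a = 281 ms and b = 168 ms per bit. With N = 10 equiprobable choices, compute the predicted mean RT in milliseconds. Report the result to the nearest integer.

log₂(10 + 1) = log₂(11) = 3.4594.
RT = 281 + 168 × 3.4594 = 281 + 581.1792 = 862.1792 ms.
≈ 862 ms.

862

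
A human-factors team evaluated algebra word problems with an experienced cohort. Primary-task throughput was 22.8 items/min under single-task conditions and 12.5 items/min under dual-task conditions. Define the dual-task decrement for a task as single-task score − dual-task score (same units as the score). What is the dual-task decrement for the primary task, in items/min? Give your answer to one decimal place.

Decrement = 22.8 − 12.5 = 10.3000 items/min ≈ 10.3 items/min.

10.3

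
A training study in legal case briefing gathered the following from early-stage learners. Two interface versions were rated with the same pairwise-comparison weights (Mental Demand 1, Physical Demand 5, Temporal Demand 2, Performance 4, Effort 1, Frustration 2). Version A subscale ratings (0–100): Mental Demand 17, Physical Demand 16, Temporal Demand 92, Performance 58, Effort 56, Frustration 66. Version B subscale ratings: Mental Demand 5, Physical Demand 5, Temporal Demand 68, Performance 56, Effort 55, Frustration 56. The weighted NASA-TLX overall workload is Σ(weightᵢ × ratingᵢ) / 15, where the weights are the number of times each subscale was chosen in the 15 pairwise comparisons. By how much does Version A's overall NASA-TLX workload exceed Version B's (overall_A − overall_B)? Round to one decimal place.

9.6

Version A weighted sum = 1·17 + 5·16 + 2·92 + 4·58 + 1·56 + 2·66 = 17 + 80 + 184 + 232 + 56 + 132 = 701; overall_A = 701/15 = 46.7333.
Version B weighted sum = 1·5 + 5·5 + 2·68 + 4·56 + 1·55 + 2·56 = 5 + 25 + 136 + 224 + 55 + 112 = 557; overall_B = 557/15 = 37.1333.
Difference = 46.7333 − 37.1333 = 9.6000 ≈ 9.6.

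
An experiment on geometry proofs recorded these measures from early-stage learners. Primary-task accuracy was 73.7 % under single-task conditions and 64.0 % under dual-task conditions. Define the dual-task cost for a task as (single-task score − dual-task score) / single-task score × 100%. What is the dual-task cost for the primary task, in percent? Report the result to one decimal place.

Cost = (73.7 − 64.0) / 73.7 × 100%
     = 9.7000 / 73.7 × 100% = 13.1615%.
≈ 13.2%.

13.2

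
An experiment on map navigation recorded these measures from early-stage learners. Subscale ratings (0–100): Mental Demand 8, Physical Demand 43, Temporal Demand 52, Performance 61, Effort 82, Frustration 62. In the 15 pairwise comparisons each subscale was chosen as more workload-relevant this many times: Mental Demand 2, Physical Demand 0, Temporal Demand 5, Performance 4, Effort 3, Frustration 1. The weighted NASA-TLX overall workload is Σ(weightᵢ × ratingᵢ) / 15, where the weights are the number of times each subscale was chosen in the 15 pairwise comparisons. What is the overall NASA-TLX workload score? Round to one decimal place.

The tallies are the weights (they sum to 15).
Weighted sum = 2·8 + 0·43 + 5·52 + 4·61 + 3·82 + 1·62
            = 16 + 0 + 260 + 244 + 246 + 62 = 828.
Overall workload = 828 / 15 = 55.2000 ≈ 55.2.

55.2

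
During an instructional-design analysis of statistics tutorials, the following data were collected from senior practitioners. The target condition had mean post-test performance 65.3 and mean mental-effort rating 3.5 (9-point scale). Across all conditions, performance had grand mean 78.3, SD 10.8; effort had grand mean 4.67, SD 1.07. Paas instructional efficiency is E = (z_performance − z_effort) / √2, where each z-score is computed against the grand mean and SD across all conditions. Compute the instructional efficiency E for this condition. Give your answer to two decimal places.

z_performance = (65.3 − 78.3) / 10.8 = -13.0000 / 10.8 = -1.2037.
z_effort = (3.5 − 4.67) / 1.07 = -1.1700 / 1.07 = -1.0935.
z_P − z_E = -1.2037 − (-1.0935) = -0.1102.
E = -0.1102 / √2 = -0.1102 / 1.41421 = -0.0779 ≈ -0.08.

-0.08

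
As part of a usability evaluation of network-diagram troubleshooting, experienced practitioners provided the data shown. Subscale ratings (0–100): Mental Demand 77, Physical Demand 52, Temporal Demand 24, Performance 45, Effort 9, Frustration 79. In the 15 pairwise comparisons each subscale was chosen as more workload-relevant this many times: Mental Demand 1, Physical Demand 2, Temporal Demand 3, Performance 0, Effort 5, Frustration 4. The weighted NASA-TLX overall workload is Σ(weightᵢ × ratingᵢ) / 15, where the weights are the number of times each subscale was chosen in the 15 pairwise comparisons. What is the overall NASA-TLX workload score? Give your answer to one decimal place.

The tallies are the weights (they sum to 15).
Weighted sum = 1·77 + 2·52 + 3·24 + 0·45 + 5·9 + 4·79
            = 77 + 104 + 72 + 0 + 45 + 316 = 614.
Overall workload = 614 / 15 = 40.9333 ≈ 40.9.

40.9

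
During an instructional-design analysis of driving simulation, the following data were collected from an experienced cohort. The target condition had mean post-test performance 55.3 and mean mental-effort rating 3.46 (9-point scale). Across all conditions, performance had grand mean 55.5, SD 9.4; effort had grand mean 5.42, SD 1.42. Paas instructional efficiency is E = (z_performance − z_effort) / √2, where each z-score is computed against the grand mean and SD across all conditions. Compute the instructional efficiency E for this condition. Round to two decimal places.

z_performance = (55.3 − 55.5) / 9.4 = -0.2000 / 9.4 = -0.0213.
z_effort = (3.46 − 5.42) / 1.42 = -1.9600 / 1.42 = -1.3803.
z_P − z_E = -0.0213 − (-1.3803) = 1.3590.
E = 1.3590 / √2 = 1.3590 / 1.41421 = 0.9610 ≈ 0.96.

0.96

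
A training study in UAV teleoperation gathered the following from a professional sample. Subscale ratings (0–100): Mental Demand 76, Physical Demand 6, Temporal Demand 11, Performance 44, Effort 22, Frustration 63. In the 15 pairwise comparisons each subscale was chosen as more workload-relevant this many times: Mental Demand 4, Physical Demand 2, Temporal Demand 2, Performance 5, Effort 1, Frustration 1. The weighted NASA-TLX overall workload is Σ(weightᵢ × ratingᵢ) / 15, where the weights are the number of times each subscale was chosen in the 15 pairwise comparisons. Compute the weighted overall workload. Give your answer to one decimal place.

The tallies are the weights (they sum to 15).
Weighted sum = 4·76 + 2·6 + 2·11 + 5·44 + 1·22 + 1·63
            = 304 + 12 + 22 + 220 + 22 + 63 = 643.
Overall workload = 643 / 15 = 42.8667 ≈ 42.9.

42.9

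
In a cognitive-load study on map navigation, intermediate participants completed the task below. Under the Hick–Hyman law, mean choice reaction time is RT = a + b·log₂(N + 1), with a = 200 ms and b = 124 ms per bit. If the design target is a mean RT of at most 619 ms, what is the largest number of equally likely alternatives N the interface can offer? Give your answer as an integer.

Set 200 + 124·log₂(N + 1) ≤ 619.
log₂(N + 1) ≤ (619 − 200) / 124 = 3.3790.
N + 1 ≤ 2^3.3790 = 10.4035.
N ≤ 9.4035, so the largest integer N is 9.

9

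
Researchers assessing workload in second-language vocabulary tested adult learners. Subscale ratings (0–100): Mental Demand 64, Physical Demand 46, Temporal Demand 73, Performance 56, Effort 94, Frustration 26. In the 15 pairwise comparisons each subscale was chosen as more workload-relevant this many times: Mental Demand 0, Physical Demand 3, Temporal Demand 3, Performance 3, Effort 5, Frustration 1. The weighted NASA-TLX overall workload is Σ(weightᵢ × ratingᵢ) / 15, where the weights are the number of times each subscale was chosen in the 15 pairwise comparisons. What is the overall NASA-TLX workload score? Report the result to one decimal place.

The tallies are the weights (they sum to 15).
Weighted sum = 0·64 + 3·46 + 3·73 + 3·56 + 5·94 + 1·26
            = 0 + 138 + 219 + 168 + 470 + 26 = 1021.
Overall workload = 1021 / 15 = 68.0667 ≈ 68.1.

68.1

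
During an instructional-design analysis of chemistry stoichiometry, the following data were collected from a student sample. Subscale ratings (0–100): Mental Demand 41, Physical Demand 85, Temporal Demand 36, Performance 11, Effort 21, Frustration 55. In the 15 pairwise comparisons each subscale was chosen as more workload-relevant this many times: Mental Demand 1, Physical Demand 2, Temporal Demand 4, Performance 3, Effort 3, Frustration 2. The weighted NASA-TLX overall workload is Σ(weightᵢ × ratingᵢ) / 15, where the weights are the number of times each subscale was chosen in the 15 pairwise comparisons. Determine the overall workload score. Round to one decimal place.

The tallies are the weights (they sum to 15).
Weighted sum = 1·41 + 2·85 + 4·36 + 3·11 + 3·21 + 2·55
            = 41 + 170 + 144 + 33 + 63 + 110 = 561.
Overall workload = 561 / 15 = 37.4000 ≈ 37.4.

37.4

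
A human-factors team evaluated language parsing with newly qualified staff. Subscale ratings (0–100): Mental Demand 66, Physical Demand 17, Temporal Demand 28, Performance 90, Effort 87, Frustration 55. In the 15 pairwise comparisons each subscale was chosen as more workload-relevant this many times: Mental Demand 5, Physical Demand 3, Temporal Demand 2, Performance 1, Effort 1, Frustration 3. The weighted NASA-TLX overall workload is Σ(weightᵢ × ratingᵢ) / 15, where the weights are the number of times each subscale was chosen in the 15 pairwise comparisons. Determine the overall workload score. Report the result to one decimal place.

51.9

The tallies are the weights (they sum to 15).
Weighted sum = 5·66 + 3·17 + 2·28 + 1·90 + 1·87 + 3·55
            = 330 + 51 + 56 + 90 + 87 + 165 = 779.
Overall workload = 779 / 15 = 51.9333 ≈ 51.9.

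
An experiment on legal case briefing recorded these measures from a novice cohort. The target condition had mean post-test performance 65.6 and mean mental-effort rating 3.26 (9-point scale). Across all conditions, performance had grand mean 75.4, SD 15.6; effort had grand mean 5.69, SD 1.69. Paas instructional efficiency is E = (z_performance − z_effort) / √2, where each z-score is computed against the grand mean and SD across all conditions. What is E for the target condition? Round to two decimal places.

z_performance = (65.6 − 75.4) / 15.6 = -9.8000 / 15.6 = -0.6282.
z_effort = (3.26 − 5.69) / 1.69 = -2.4300 / 1.69 = -1.4379.
z_P − z_E = -0.6282 − (-1.4379) = 0.8097.
E = 0.8097 / √2 = 0.8097 / 1.41421 = 0.5725 ≈ 0.57.

0.57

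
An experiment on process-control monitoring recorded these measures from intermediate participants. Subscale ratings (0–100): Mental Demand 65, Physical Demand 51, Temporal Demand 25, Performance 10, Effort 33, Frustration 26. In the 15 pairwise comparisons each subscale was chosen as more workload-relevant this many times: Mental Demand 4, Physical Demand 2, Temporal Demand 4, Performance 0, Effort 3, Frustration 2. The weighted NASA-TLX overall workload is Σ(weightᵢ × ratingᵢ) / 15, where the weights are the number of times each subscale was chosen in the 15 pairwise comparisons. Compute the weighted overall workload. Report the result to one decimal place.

The tallies are the weights (they sum to 15).
Weighted sum = 4·65 + 2·51 + 4·25 + 0·10 + 3·33 + 2·26
            = 260 + 102 + 100 + 0 + 99 + 52 = 613.
Overall workload = 613 / 15 = 40.8667 ≈ 40.9.

40.9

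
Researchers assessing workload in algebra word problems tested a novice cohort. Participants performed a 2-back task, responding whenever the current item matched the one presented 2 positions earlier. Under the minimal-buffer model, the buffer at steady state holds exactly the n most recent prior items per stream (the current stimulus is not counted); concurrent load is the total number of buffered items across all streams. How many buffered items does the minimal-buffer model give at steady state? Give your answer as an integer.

The buffer holds the 2 most recent prior items.
Steady-state concurrent load = 2 items.

2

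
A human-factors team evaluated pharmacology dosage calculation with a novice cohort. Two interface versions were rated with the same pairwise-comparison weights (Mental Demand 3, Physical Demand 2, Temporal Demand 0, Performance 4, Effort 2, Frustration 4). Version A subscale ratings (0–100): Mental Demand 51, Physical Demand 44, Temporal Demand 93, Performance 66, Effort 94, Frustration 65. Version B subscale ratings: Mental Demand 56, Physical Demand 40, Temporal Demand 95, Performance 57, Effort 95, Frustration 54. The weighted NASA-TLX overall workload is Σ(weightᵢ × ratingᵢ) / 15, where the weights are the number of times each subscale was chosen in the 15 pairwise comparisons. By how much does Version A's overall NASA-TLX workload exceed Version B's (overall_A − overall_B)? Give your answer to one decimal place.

4.7

Version A weighted sum = 3·51 + 2·44 + 0·93 + 4·66 + 2·94 + 4·65 = 153 + 88 + 0 + 264 + 188 + 260 = 953; overall_A = 953/15 = 63.5333.
Version B weighted sum = 3·56 + 2·40 + 0·95 + 4·57 + 2·95 + 4·54 = 168 + 80 + 0 + 228 + 190 + 216 = 882; overall_B = 882/15 = 58.8000.
Difference = 63.5333 − 58.8000 = 4.7333 ≈ 4.7.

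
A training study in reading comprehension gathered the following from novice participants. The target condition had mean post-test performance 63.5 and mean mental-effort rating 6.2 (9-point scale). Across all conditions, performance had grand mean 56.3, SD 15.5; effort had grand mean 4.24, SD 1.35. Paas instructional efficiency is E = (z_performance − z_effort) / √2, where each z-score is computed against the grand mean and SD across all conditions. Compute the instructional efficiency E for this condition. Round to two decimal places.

z_performance = (63.5 − 56.3) / 15.5 = 7.2000 / 15.5 = 0.4645.
z_effort = (6.2 − 4.24) / 1.35 = 1.9600 / 1.35 = 1.4519.
z_P − z_E = 0.4645 − 1.4519 = -0.9874.
E = -0.9874 / √2 = -0.9874 / 1.41421 = -0.6982 ≈ -0.70.

-0.70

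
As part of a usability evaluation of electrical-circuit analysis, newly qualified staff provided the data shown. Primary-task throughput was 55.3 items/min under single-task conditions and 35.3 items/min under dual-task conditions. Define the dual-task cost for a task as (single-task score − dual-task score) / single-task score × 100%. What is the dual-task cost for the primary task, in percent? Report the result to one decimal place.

36.2

Cost = (55.3 − 35.3) / 55.3 × 100%
     = 20.0000 / 55.3 × 100% = 36.1664%.
≈ 36.2%.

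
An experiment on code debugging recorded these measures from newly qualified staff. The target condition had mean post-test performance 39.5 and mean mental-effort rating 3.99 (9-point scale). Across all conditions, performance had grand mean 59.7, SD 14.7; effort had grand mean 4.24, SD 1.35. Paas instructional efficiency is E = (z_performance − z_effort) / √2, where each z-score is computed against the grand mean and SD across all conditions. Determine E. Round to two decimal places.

z_performance = (39.5 − 59.7) / 14.7 = -20.2000 / 14.7 = -1.3741.
z_effort = (3.99 − 4.24) / 1.35 = -0.2500 / 1.35 = -0.1852.
z_P − z_E = -1.3741 − (-0.1852) = -1.1889.
E = -1.1889 / √2 = -1.1889 / 1.41421 = -0.8407 ≈ -0.84.

-0.84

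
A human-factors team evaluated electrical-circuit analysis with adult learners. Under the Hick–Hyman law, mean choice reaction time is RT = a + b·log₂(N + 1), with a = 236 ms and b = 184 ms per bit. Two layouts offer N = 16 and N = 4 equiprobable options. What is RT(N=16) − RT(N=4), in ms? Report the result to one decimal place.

RT(16) = 236 + 184·log₂(17) = 236 + 184·4.0875 = 988.1000 ms.
RT(4) = 236 + 184·log₂(5) = 236 + 184·2.3219 = 663.2296 ms.
Difference = 988.1000 − 663.2296 = 324.8704 ≈ 324.9 ms.

324.9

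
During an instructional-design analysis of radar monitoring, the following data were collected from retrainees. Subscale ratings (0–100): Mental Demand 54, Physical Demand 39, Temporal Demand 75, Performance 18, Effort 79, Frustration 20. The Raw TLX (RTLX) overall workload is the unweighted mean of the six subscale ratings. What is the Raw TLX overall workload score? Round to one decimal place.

47.5

Sum of ratings = 54 + 39 + 75 + 18 + 79 + 20 = 285.
RTLX = 285 / 6 = 47.5000 ≈ 47.5.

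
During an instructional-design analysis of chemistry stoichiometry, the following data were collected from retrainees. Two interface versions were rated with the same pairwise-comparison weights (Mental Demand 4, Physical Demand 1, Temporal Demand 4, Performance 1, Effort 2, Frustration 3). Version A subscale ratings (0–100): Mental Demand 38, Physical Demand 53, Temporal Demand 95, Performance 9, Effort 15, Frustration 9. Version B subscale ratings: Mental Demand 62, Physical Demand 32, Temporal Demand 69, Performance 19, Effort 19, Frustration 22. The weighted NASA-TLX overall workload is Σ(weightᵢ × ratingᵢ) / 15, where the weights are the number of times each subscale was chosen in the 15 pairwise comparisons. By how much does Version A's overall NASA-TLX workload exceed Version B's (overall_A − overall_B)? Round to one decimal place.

Version A weighted sum = 4·38 + 1·53 + 4·95 + 1·9 + 2·15 + 3·9 = 152 + 53 + 380 + 9 + 30 + 27 = 651; overall_A = 651/15 = 43.4000.
Version B weighted sum = 4·62 + 1·32 + 4·69 + 1·19 + 2·19 + 3·22 = 248 + 32 + 276 + 19 + 38 + 66 = 679; overall_B = 679/15 = 45.2667.
Difference = 43.4000 − 45.2667 = -1.8667 ≈ -1.9.

-1.9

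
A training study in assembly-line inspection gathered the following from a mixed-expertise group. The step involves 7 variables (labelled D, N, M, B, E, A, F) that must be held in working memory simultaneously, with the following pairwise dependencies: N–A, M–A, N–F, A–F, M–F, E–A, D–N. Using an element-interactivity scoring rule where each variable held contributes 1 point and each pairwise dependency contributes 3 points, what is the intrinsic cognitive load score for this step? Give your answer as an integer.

Count of variables held simultaneously: 7.
Count of pairwise dependencies listed: 7.
Element contribution: 7 × 1 = 7.
Interaction contribution: 7 × 3 = 21.
Intrinsic load = 7 + 21 = 28.

28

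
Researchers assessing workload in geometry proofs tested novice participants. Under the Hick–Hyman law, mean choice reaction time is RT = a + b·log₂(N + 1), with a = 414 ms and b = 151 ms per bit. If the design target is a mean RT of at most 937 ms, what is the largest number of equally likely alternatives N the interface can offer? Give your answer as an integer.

10

Set 414 + 151·log₂(N + 1) ≤ 937.
log₂(N + 1) ≤ (937 − 414) / 151 = 3.4636.
N + 1 ≤ 2^3.4636 = 11.0318.
N ≤ 10.0318, so the largest integer N is 10.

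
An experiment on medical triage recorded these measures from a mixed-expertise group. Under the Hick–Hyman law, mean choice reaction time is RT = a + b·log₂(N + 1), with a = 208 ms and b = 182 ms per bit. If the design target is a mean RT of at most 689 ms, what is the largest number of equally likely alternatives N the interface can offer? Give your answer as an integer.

Set 208 + 182·log₂(N + 1) ≤ 689.
log₂(N + 1) ≤ (689 − 208) / 182 = 2.6429.
N + 1 ≤ 2^2.6429 = 6.2459.
N ≤ 5.2459, so the largest integer N is 5.

5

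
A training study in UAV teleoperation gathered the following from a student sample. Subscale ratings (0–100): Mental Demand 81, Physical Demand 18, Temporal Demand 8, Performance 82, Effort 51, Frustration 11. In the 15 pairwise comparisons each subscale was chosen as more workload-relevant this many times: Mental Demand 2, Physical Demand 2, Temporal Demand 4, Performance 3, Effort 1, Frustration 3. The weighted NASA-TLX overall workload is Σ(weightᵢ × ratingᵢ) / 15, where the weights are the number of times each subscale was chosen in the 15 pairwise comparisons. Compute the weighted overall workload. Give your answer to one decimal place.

37.3

The tallies are the weights (they sum to 15).
Weighted sum = 2·81 + 2·18 + 4·8 + 3·82 + 1·51 + 3·11
            = 162 + 36 + 32 + 246 + 51 + 33 = 560.
Overall workload = 560 / 15 = 37.3333 ≈ 37.3.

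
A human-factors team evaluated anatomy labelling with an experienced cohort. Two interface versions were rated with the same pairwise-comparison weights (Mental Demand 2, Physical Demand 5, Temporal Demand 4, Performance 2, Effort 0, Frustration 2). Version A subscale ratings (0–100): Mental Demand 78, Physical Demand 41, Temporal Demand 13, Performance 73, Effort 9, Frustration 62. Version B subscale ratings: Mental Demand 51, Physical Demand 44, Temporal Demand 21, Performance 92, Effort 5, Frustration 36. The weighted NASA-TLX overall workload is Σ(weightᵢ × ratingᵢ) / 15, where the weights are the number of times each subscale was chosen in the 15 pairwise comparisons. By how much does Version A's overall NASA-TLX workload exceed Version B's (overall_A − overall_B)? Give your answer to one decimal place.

Version A weighted sum = 2·78 + 5·41 + 4·13 + 2·73 + 0·9 + 2·62 = 156 + 205 + 52 + 146 + 0 + 124 = 683; overall_A = 683/15 = 45.5333.
Version B weighted sum = 2·51 + 5·44 + 4·21 + 2·92 + 0·5 + 2·36 = 102 + 220 + 84 + 184 + 0 + 72 = 662; overall_B = 662/15 = 44.1333.
Difference = 45.5333 − 44.1333 = 1.4000 ≈ 1.4.

1.4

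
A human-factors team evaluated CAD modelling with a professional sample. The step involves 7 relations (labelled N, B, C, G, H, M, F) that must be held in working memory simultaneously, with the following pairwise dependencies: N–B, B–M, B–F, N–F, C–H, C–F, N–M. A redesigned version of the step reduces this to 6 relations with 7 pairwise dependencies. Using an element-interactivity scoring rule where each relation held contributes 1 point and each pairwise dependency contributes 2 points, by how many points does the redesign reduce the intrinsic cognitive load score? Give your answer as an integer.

1

Original: 7 × 1 + 7 × 2 = 7 + 14 = 21.
Redesigned: 6 × 1 + 7 × 2 = 6 + 14 = 20.
Reduction = 21 − 20 = 1.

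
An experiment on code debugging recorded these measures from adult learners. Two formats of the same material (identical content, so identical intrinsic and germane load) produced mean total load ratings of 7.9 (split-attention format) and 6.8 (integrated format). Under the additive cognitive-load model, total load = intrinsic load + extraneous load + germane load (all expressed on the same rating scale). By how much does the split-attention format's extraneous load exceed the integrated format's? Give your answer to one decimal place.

1.1

Intrinsic and germane load are equal across formats, so the difference in total load equals the difference in extraneous load.
Extraneous-load difference = 7.9 − 6.8 = 1.1.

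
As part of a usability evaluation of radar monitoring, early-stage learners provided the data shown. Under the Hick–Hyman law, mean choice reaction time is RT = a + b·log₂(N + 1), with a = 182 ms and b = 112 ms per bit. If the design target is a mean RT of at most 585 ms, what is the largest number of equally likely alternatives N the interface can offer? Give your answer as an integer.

11

Set 182 + 112·log₂(N + 1) ≤ 585.
log₂(N + 1) ≤ (585 − 182) / 112 = 3.5982.
N + 1 ≤ 2^3.5982 = 12.1106.
N ≤ 11.1106, so the largest integer N is 11.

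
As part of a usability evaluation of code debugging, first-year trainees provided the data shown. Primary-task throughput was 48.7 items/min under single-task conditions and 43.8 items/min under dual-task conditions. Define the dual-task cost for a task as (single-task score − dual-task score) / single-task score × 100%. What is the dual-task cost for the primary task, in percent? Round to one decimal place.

10.1

Cost = (48.7 − 43.8) / 48.7 × 100%
     = 4.9000 / 48.7 × 100% = 10.0616%.
≈ 10.1%.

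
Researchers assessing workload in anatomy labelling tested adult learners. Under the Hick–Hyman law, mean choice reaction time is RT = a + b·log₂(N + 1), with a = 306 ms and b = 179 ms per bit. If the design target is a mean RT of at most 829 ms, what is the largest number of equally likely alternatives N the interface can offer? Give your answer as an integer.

Set 306 + 179·log₂(N + 1) ≤ 829.
log₂(N + 1) ≤ (829 − 306) / 179 = 2.9218.
N + 1 ≤ 2^2.9218 = 7.5779.
N ≤ 6.5779, so the largest integer N is 6.

6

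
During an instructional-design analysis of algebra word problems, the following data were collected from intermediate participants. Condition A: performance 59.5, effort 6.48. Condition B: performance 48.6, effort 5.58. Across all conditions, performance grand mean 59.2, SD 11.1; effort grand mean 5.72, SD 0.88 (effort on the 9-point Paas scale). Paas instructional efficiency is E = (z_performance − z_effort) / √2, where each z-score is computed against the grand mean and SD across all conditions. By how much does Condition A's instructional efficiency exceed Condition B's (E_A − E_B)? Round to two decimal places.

Condition A: z_P = (59.5 − 59.2)/11.1 = 0.0270; z_E = (6.48 − 5.72)/0.88 = 0.8636; E_A = (0.0270 − 0.8636)/√2 = -0.5916.
Condition B: z_P = (48.6 − 59.2)/11.1 = -0.9550; z_E = (5.58 − 5.72)/0.88 = -0.1591; E_B = (-0.9550 − (-0.1591))/√2 = -0.5628.
E_A − E_B = -0.5916 − (-0.5628) = -0.0288 ≈ -0.03.

-0.03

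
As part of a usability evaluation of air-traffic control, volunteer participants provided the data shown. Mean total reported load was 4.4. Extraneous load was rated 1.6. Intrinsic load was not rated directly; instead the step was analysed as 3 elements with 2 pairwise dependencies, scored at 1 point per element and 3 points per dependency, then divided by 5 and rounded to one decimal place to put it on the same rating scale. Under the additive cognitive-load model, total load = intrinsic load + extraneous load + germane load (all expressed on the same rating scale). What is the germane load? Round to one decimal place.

1.0

Intrinsic (element-interactivity): (3 × 1 + 2 × 3) / 5 = 9 / 5 = 1.8000 → 1.8.
germane load = total − intrinsic − extraneous
             = 4.4 − 1.8 − 1.6 = 1.0.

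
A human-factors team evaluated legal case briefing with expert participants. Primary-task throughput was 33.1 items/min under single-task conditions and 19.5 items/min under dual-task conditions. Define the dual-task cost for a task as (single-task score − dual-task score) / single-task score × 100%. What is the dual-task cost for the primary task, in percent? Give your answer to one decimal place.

41.1

Cost = (33.1 − 19.5) / 33.1 × 100%
     = 13.6000 / 33.1 × 100% = 41.0876%.
≈ 41.1%.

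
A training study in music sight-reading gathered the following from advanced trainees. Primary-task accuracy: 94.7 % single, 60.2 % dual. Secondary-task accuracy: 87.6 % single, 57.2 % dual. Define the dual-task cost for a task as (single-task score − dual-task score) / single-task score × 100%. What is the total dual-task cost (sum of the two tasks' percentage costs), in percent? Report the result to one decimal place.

71.1

Primary cost = (94.7 − 60.2) / 94.7 × 100% = 36.4308%.
Secondary cost = (87.6 − 57.2) / 87.6 × 100% = 34.7032%.
Total = 36.4308% + 34.7032% = 71.1340% ≈ 71.1%.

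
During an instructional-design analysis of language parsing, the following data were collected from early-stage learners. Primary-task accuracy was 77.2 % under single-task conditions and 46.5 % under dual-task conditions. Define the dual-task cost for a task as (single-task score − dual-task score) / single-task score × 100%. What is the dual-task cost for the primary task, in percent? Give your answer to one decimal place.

Cost = (77.2 − 46.5) / 77.2 × 100%
     = 30.7000 / 77.2 × 100% = 39.7668%.
≈ 39.8%.

39.8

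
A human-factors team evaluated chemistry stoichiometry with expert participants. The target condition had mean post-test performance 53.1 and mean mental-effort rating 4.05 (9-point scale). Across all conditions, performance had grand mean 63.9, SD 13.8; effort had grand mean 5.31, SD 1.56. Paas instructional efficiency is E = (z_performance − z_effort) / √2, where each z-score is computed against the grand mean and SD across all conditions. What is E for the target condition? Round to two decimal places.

0.02

z_performance = (53.1 − 63.9) / 13.8 = -10.8000 / 13.8 = -0.7826.
z_effort = (4.05 − 5.31) / 1.56 = -1.2600 / 1.56 = -0.8077.
z_P − z_E = -0.7826 − (-0.8077) = 0.0251.
E = 0.0251 / √2 = 0.0251 / 1.41421 = 0.0177 ≈ 0.02.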